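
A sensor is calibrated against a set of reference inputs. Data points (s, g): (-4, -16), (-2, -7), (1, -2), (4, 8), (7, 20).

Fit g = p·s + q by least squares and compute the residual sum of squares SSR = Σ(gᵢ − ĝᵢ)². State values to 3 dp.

SSR = 13.188

XᵀX·[p, q]ᵀ = Xᵀg reads: 86·p + 6·q = 248;  6·p + 5·q = 3.
det = 86·5 − 6² = 394.
p = (248·5 − 6·3)/394 = 611/197; q = (86·3 − 6·248)/394 = -615/197.
Residuals: -93/197, 458/197, -390/197, -253/197, 278/197; SSR = 2598/197.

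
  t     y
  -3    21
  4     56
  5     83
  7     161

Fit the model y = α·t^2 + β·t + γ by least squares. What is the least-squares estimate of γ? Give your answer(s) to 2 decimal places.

Compute the Gram sums: Σt^2·t^2 = 3363, Σt^2·t = 505, Σt^2 = 99, Σt·t = 99, Σt = 13, Σ1 = 4.
And Σt^2·y = 11049, Σt·y = 1703, Σy = 321.
Row-reducing yields α = 55267/18218, β = 33333/18218, γ = -7098/9109.

γ = -0.78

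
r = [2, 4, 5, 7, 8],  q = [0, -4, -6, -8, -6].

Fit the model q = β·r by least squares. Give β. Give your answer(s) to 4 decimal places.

Forming XᵀX = [[158]] and Xᵀq = [-150]ᵀ gives XᵀX·[β]ᵀ = Xᵀq.
Hence β = -150 / 158 ≈ -0.949367.

β = -0.9494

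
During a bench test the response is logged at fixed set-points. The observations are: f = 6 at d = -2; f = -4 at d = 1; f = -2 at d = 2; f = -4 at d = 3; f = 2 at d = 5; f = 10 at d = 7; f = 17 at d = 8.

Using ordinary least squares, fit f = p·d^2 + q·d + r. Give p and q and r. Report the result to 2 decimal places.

p = 0.58, q = -2.36, r = -1.16

MᵀM·[p, q, r]ᵀ = Mᵀf reads: 7236·p + 1008·q + 156·r = 1604;  1008·p + 156·q + 24·r = 184;  156·p + 24·q + 7·r = 25.
Inverting the 3×3 Gram matrix, [p, q, r]ᵀ = [4472/7767, -6116/2589, -3005/2589]ᵀ.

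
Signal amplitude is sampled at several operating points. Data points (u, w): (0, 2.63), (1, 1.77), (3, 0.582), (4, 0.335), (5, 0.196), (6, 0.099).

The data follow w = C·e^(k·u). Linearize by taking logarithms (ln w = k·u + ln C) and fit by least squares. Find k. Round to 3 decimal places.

Taking logs, ln w = k·u + ln C, so regress ln w on u.
AᵀA = [[87.0000, 19.0000]; [19.0000, 6]], rhs = [-27.4514, -4.0392]ᵀ  (here Σu = 19.0000, Σ(u)² = 87.0000, Σln w = -4.0392, Σu·ln w = -27.4514).
Slope k = (n·Σu·ln w − Σu·Σln w)/(n·Σ(u)² − (Σu)²) = (6·-27.4514 − 19.0000·-4.0392)/161.0000 = -0.54635; ln C = (Σln w − k·Σu)/n = 1.05692.

k = -0.546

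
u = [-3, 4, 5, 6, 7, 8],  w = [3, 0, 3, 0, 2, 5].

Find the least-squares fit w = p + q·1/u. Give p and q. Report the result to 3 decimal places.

p = 2.444, q = -3.014

MᵀM·[p, q]ᵀ = Mᵀw reads: 6·p + (463/840)·q = 13;  (463/840)·p + (195749/705600)·q = 143/280.
(Σ1 = 6, Σ1/u = 463/840, Σ1/u·1/u = 195749/705600, Σw = 13, Σ1/u·w = 143/280.)
Eliminating q: (195749/705600)·(row 1) − (463/840)·(row 2) gives (38405/28224)·p = (195749/705600)·13 − (463/840)·(143/280) = 234611/70560, so p = 469222/192025.
Then q = ((143/280) − (463/840)·(469222/192025))/(195749/705600) = -115752/38405.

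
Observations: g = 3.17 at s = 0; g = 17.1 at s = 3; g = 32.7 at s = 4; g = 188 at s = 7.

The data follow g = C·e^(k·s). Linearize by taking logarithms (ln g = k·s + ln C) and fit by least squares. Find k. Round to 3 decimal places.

k = 0.585

Let Y = ln g. Fitting Y = k·s + ln C by least squares:
Sums: Σs = 14.0000, Σ(s)² = 74.0000, Σln g = 12.7166, Σs·ln g = 59.1218.
Normal system: [[74.0000, 14.0000]; [14.0000, 4]]·[k, ln C]ᵀ = [59.1218, 12.7166]ᵀ.
Solving (det = 100.0000): k = 0.58455, ln C = 1.13325.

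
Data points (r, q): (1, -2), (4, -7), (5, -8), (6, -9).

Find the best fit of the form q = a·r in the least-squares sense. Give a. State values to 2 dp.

From the data, Σr·r = 78.
Right-hand side: Σr·q = -124.
So AᵀA·[a]ᵀ = Aᵀq: [[78]]·[a]ᵀ = [-124]ᵀ.
Hence a = -124 / 78 ≈ -1.58974.

a = -1.59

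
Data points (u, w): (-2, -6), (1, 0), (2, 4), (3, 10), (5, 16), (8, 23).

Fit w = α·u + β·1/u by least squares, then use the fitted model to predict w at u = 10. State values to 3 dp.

Compute the Gram sums: Σu·u = 107, Σu·1/u = 6, Σ1/u·1/u = 24001/14400.
For Aᵀw: Σu·w = 314, Σ1/u·w = 1729/120.
Eliminating β: (24001/14400)·(row 1) − 6·(row 2) gives (2049707/14400)·α = (24001/14400)·314 − 6·(1729/120) = 3145717/7200, so α = 6291434/2049707.
Then β = ((1729/120) − 6·(6291434/2049707))/(24001/14400) = -4929240/2049707.
At u = 10: ŵ = (6291434/2049707)·(10) + (-4929240/2049707)·(1/10) = 3671848/120571.

ŵ = 30.454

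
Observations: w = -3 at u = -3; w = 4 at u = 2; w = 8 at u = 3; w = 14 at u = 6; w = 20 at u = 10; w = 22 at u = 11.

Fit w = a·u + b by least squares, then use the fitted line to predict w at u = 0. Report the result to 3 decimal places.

Setting ∂/∂a … = 0 gives: 279·a + 29·b = 567;  29·a + 6·b = 65.
Determinant 279·6 − 29² = 833.
a = (567·6 − 29·65)/833 = 1517/833; b = (279·65 − 29·567)/833 = 1692/833.
At u = 0: ŵ = (1517/833)·(0) + (1692/833)·(1) = 1692/833.

ŵ = 2.031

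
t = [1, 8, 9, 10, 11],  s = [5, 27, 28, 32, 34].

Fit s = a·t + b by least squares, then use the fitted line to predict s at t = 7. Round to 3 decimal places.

ŝ = 22.854

Sums needed: Σt·t = 367, Σt = 39, Σ1 = 5.
Right-hand side: Σt·s = 1167, Σs = 126.
det = 367·5 − 39² = 314.
a = (1167·5 − 39·126)/314 = 921/314; b = (367·126 − 39·1167)/314 = 729/314.
At t = 7: ŝ = (921/314)·(7) + (729/314)·(1) = 3588/157.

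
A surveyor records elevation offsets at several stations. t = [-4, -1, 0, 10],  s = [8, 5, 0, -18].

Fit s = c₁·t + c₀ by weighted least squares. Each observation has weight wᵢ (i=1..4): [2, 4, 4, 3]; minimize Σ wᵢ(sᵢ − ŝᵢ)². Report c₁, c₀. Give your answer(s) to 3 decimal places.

Sums needed: Σwᵢ·t·t = 336, Σwᵢ·t = 18, Σwᵢ·1 = 13.
For XᵀWs: Σwᵢ·t·s = -624, Σwᵢ·s = -18.
Normal equations: [[336, 18]; [18, 13]]·[c₁, c₀]ᵀ = [-624, -18]ᵀ.
Δ = 336·13 − 18² = 4044.
c₁ = ((-624)·13 − 18·(-18))/4044 = -649/337; c₀ = (336·(-18) − 18·(-624))/4044 = 432/337.

c₁ = -1.926, c₀ = 1.282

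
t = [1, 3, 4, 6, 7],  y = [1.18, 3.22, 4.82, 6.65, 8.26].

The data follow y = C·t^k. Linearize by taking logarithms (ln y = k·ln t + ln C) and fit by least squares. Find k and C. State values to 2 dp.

k = 0.99, C = 1.16

Taking logs, ln y = k·ln t + ln C, so regress ln y on ln t.
Σln t = 6.2226, Σ(ln t)² = 10.1257, Σln y = 6.9137, Σln t·ln y = 10.9684.
Equations: 10.1257·k + 6.2226·ln C = 10.9684;  6.2226·k + 5·ln C = 6.9137.
Δ = 10.1257·5 − (6.2226)² = 11.9082; k = (10.9684·5 − 6.2226·6.9137)/11.9082 = 0.99266, ln C = (10.1257·6.9137 − 6.2226·10.9684)/11.9082 = 0.14737, so C = exp(0.14737) = 1.15878.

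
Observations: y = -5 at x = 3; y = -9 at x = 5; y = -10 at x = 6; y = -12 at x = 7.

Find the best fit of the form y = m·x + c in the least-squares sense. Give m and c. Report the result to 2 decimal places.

m = -1.71, c = 0.00

Sums needed: Σx·x = 119, Σx = 21, Σ1 = 4.
Moment sums: Σx·y = -204, Σy = -36.
So AᵀA·[m, c]ᵀ = Aᵀy: [[119, 21]; [21, 4]]·[m, c]ᵀ = [-204, -36]ᵀ.
Eliminating c: 4·(row 1) − 21·(row 2) gives 35·m = 4·(-204) − 21·(-36) = -60, so m = -12/7.
Then c = ((-36) − 21·(-12/7))/4 = 0.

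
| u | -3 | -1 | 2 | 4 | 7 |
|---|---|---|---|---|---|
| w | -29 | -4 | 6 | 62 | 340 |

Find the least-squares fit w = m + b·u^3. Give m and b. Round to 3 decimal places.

With design matrix X, XᵀX = [[5, 387]; [387, 122539]] and Xᵀw = [375, 121423]ᵀ.
det = 5·122539 − 387² = 462926.
m = (375·122539 − 387·121423)/462926 = -519288/231463; b = (5·121423 − 387·375)/462926 = 230995/231463.

m = -2.244, b = 0.998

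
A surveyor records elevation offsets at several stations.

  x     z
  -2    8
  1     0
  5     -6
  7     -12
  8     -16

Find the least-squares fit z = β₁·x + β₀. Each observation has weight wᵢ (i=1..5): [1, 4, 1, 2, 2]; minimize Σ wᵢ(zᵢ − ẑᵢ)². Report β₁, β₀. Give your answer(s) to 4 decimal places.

AᵀWA·[β₁, β₀]ᵀ = AᵀWz reads: 259·β₁ + 37·β₀ = -470;  37·β₁ + 10·β₀ = -54.
Δ = 259·10 − 37² = 1221.
β₁ = ((-470)·10 − 37·(-54))/1221 = -2702/1221; β₀ = (259·(-54) − 37·(-470))/1221 = 92/33.

β₁ = -2.2129, β₀ = 2.7879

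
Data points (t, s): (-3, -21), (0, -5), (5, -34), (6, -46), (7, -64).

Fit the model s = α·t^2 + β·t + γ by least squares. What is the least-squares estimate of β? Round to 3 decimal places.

β = 1.192

MᵀM·[α, β, γ]ᵀ = Mᵀs reads: 4403·α + 657·β + 119·γ = -5831;  657·α + 119·β + 15·γ = -831;  119·α + 15·β + 5·γ = -170.
Row-reducing yields α = -29825/21866, β = 26061/21866, γ = -55896/10933.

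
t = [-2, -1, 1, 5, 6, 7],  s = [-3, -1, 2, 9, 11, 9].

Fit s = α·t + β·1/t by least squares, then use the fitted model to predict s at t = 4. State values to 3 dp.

ŝ = 6.309

Normal-equation sums: Σt·t = 116, Σt·1/t = 6, Σ1/t·1/t = 51557/22050.
Moment sums: Σt·s = 183, Σ1/t·s = 989/105.
Normal equations: [[116, 6]; [6, 51557/22050]]·[α, β]ᵀ = [183, 989/105]ᵀ.
Δ = 116·(51557/22050) − 6² = 2593406/11025.
α = (183·(51557/22050) − 6·(989/105))/(2593406/11025) = 8188791/5186812; β = (116·(989/105) − 6·183)/(2593406/11025) = -29715/1296703.
At t = 4: ŝ = (8188791/5186812)·(4) + (-29715/1296703)·(1/4) = 32725449/5186812.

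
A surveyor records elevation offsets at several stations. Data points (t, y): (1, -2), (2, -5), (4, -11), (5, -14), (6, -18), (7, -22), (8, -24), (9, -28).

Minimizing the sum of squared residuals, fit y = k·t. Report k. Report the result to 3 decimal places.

Entries of AᵀA: Σt·t = 276.
And Σt·y = -832.
So AᵀA·[k]ᵀ = Aᵀy: [[276]]·[k]ᵀ = [-832]ᵀ.
k = (-832)/276 = -3.01449.

k = -3.014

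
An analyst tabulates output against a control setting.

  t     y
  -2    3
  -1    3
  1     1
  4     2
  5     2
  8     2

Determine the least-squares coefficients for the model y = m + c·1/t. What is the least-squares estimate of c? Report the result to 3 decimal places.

Sums needed: Σ1 = 6, Σ1/t = 3/40, Σ1/t·1/t = 3789/1600.
For Mᵀy: Σy = 13, Σ1/t·y = -47/20.
MᵀM·[m, c]ᵀ = Mᵀy becomes [[6, 3/40]; [3/40, 3789/1600]]·[m, c]ᵀ = [13, -47/20]ᵀ.
Δ = 6·(3789/1600) − (3/40)² = 909/64.
m = (13·(3789/1600) − (3/40)·(-47/20))/(909/64) = 16513/7575; c = (6·(-47/20) − (3/40)·13)/(909/64) = -536/505.

c = -1.061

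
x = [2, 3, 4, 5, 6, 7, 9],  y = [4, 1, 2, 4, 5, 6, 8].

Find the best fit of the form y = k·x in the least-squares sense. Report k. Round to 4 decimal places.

Normal-equation sums: Σx·x = 220.
For Aᵀy: Σx·y = 183.
AᵀA·[k]ᵀ = Aᵀy becomes [[220]]·[k]ᵀ = [183]ᵀ.
Hence k = 183 / 220 ≈ 0.831818.

k = 0.8318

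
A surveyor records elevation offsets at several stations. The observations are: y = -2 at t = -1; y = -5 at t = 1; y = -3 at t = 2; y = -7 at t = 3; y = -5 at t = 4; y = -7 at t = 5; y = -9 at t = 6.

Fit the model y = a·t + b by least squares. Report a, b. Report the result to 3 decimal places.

With design matrix X, XᵀX = [[92, 20]; [20, 7]] and Xᵀy = [-139, -38]ᵀ.
Eliminating b: 7·(row 1) − 20·(row 2) gives 244·a = 7·(-139) − 20·(-38) = -213, so a = -213/244.
Then b = ((-38) − 20·(-213/244))/7 = -179/61.

a = -0.873, b = -2.934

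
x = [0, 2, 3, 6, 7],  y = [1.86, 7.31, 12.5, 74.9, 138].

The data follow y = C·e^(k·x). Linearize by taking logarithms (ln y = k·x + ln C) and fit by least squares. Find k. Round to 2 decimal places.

k = 0.61

Taking logs, ln y = k·x + ln C, so regress ln y on x.
Sums: Σx = 18.0000, Σ(x)² = 98.0000, Σln y = 14.3790, Σx·ln y = 71.9434.
Normal system: [[98.0000, 18.0000]; [18.0000, 5]]·[k, ln C]ᵀ = [71.9434, 14.3790]ᵀ.
Δ = 98.0000·5 − (18.0000)² = 166.0000; k = (71.9434·5 − 18.0000·14.3790)/166.0000 = 0.60781, ln C = (98.0000·14.3790 − 18.0000·71.9434)/166.0000 = 0.68769.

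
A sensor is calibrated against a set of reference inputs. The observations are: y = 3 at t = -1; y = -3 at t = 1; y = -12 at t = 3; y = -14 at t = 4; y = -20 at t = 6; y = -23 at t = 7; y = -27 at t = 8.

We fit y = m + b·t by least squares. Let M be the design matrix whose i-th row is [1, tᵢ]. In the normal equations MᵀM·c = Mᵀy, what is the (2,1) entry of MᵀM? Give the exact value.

Row 2 ↔ basis t, column 1 ↔ basis 1, so (MᵀM)_{2,1} = Σᵢ t = (-1)·(1) + (1)·(1) + (3)·(1) + (4)·(1) + (6)·(1) + (7)·(1) + (8)·(1) = 28.

28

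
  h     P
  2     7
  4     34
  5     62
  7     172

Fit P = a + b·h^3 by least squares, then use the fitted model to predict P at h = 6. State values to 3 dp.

Sums needed: Σ1 = 4, Σh^3 = 540, Σh^3·h^3 = 137434.
Right-hand side: ΣP = 275, Σh^3·P = 68978.
Normal equations: [[4, 540]; [540, 137434]]·[a, b]ᵀ = [275, 68978]ᵀ.
det = 4·137434 − 540² = 258136.
a = (275·137434 − 540·68978)/258136 = 273115/129068; b = (4·68978 − 540·275)/258136 = 31853/64534.
At h = 6: P̂ = (273115/129068)·(1) + (31853/64534)·(216) = 14033611/129068.

P̂ = 108.730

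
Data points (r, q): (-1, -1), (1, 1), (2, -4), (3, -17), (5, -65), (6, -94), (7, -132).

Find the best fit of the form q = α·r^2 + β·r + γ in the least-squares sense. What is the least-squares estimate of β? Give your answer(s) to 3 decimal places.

β = 1.782

Forming MᵀM = [[4421, 719, 125]; [719, 125, 23]; [125, 23, 7]] and Mᵀq = [-11646, -1870, -312]ᵀ gives MᵀM·[α, β, γ]ᵀ = Mᵀq.
Row-reducing yields α = -4975/1644, β = 2929/1644, γ = 495/137.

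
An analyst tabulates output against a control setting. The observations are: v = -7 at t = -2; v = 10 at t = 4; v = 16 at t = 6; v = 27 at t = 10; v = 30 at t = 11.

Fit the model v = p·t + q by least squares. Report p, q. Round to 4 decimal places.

From the data, Σt·t = 277, Σt = 29, Σ1 = 5.
For Aᵀv: Σt·v = 750, Σv = 76.
Determinant 277·5 − 29² = 544.
p = (750·5 − 29·76)/544 = 773/272; q = (277·76 − 29·750)/544 = -349/272.

p = 2.8419, q = -1.2831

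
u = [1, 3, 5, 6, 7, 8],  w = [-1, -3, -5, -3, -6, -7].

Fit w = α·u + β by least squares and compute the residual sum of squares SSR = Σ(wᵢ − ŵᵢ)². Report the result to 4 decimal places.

SSR = 4.9510

With design matrix X, XᵀX = [[184, 30]; [30, 6]] and Xᵀw = [-151, -25]ᵀ.
Eliminating β: 6·(row 1) − 30·(row 2) gives 204·α = 6·(-151) − 30·(-25) = -156, so α = -13/17.
Then β = ((-25) − 30·(-13/17))/6 = -35/102.
Residuals: 11/102, -37/102, -5/6, 197/102, -31/102, -55/102; SSR = 505/102.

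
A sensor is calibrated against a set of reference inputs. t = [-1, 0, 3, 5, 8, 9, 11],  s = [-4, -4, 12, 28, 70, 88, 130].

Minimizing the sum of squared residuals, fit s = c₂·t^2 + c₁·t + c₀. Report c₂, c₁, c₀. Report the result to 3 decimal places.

From the data, Σt^2·t^2 = 26005, Σt^2·t = 2723, Σt^2 = 301, Σt·t = 301, Σt = 35, Σ1 = 7.
And Σt^2·s = 28142, Σt·s = 2962, Σs = 320.
Normal equations: [[26005, 2723, 301]; [2723, 301, 35]; [301, 35, 7]]·[c₂, c₁, c₀]ᵀ = [28142, 2962, 320]ᵀ.
Solving the 3×3 system (Gaussian elimination) gives c₂ = 152/161, c₁ = 271/161, c₀ = -531/161.

c₂ = 0.944, c₁ = 1.683, c₀ = -3.298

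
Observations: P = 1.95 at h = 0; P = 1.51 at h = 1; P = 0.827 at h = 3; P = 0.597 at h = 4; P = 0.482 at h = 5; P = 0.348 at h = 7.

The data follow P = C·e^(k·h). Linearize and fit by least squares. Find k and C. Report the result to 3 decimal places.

k = -0.257, C = 1.859

Taking logs, ln P = k·h + ln C, so regress ln P on h.
Σh = 20.0000, Σ(h)² = 100.0000, Σln P = -1.4112, Σh·ln P = -13.2590.
Equations: 100.0000·k + 20.0000·ln C = -13.2590;  20.0000·k + 6·ln C = -1.4112.
Slope k = (n·Σh·ln P − Σh·Σln P)/(n·Σ(h)² − (Σh)²) = (6·-13.2590 − 20.0000·-1.4112)/200.0000 = -0.25665; ln C = (Σln P − k·Σh)/n = 0.62030, so C = exp(0.62030) = 1.85948.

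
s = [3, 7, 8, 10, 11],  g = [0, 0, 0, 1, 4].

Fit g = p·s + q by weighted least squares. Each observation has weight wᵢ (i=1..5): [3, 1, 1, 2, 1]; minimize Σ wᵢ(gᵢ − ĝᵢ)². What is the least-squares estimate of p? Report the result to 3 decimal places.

The normal system MᵀWM·[p, q]ᵀ = MᵀWg is [[461, 55]; [55, 8]]·[p, q]ᵀ = [64, 6]ᵀ.
Eliminating q: 8·(row 1) − 55·(row 2) gives 663·p = 8·64 − 55·6 = 182, so p = 14/51.
Then q = (6 − 55·(14/51))/8 = -58/51.

p = 0.275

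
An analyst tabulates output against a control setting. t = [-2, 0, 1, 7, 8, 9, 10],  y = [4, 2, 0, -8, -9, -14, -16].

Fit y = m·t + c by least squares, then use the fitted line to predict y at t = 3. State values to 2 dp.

Entries of AᵀA: Σt·t = 299, Σt = 33, Σ1 = 7.
Right-hand side: Σt·y = -422, Σy = -41.
Normal equations: [[299, 33]; [33, 7]]·[m, c]ᵀ = [-422, -41]ᵀ.
Δ = 299·7 − 33² = 1004.
m = ((-422)·7 − 33·(-41))/1004 = -1601/1004; c = (299·(-41) − 33·(-422))/1004 = 1667/1004.
At t = 3: ŷ = (-1601/1004)·(3) + (1667/1004)·(1) = -784/251.

ŷ = -3.12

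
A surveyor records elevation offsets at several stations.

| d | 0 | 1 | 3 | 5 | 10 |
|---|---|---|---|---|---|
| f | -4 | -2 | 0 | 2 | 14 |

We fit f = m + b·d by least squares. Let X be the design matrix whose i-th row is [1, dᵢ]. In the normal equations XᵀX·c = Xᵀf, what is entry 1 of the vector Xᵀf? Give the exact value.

Entry 1 ↔ basis 1, so (Xᵀf)_{1} = Σᵢ fᵢ = (1)·(-4) + (1)·(-2) + (1)·(0) + (1)·(2) + (1)·(14) = 10.

10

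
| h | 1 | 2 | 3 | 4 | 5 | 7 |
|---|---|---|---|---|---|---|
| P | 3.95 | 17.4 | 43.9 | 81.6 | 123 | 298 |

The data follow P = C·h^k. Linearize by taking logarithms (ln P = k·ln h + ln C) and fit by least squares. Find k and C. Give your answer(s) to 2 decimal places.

Linearized form: ln P = k·ln h + ln C. From the 6 transformed points,
Sums: Σln h = 6.7334, Σ(ln h)² = 9.9861, Σln P = 22.9232, Σln h·ln P = 31.0680.
Normal system: [[9.9861, 6.7334]; [6.7334, 6]]·[k, ln C]ᵀ = [31.0680, 22.9232]ᵀ.
Solving (det = 14.5777): k = 2.19902, ln C = 1.35272, so C = exp(1.35272) = 3.86792.

k = 2.20, C = 3.87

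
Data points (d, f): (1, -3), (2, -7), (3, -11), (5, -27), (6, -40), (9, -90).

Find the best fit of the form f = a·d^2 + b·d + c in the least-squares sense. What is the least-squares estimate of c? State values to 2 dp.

Setting ∂/∂a … = 0 gives: 8580·a + 1106·b + 156·c = -9535;  1106·a + 156·b + 26·c = -1235;  156·a + 26·b + 6·c = -178.
(Σd^2·d^2 = 8580, Σd^2·d = 1106, Σd^2 = 156, Σd·d = 156, Σd = 26, Σ1 = 6, Σd^2·f = -9535, Σd·f = -1235, Σf = -178.)
Solving the 3×3 system (Gaussian elimination) gives a = -663/557, b = 6191/5570, c = -19691/5570.

c = -3.54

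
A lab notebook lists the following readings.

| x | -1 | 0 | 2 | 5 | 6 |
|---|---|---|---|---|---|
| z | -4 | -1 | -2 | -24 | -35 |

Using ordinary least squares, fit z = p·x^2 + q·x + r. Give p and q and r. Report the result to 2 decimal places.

Forming AᵀA = [[1938, 348, 66]; [348, 66, 12]; [66, 12, 5]] and Aᵀz = [-1872, -330, -66]ᵀ gives AᵀA·[p, q, r]ᵀ = Aᵀz.
Inverting the 3×3 Gram matrix, [p, q, r]ᵀ = [-652/519, 929/519, -158/173]ᵀ.

p = -1.26, q = 1.79, r = -0.91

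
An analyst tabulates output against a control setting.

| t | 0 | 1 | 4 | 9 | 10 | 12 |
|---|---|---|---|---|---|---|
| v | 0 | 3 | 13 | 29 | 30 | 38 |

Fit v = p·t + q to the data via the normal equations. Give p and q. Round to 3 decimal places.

p = 3.127, q = 0.071

Forming AᵀA = [[342, 36]; [36, 6]] and Aᵀv = [1072, 113]ᵀ gives AᵀA·[p, q]ᵀ = Aᵀv.
Eliminating q: 6·(row 1) − 36·(row 2) gives 756·p = 6·1072 − 36·113 = 2364, so p = 197/63.
Then q = (113 − 36·(197/63))/6 = 1/14.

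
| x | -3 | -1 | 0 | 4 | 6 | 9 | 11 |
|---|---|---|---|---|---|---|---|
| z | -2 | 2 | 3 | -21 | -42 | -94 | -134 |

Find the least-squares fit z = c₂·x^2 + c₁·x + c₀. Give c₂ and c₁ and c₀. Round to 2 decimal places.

Forming MᵀM = [[22836, 2312, 264]; [2312, 264, 26]; [264, 26, 7]] and Mᵀz = [-25692, -2652, -288]ᵀ gives MᵀM·[c₂, c₁, c₀]ᵀ = Mᵀz.
Inverting the 3×3 Gram matrix, [c₂, c₁, c₀]ᵀ = [-164637/167861, -277143/167861, 332274/167861]ᵀ.

c₂ = -0.98, c₁ = -1.65, c₀ = 1.98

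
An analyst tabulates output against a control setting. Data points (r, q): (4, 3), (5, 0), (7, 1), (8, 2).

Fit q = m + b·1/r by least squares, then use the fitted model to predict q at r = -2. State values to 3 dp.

q̂ = -3.127

From the data, Σ1 = 4, Σ1/r = 201/280, Σ1/r·1/r = 10861/78400.
For Aᵀq: Σq = 6, Σ1/r·q = 8/7.
So AᵀA·[m, b]ᵀ = Aᵀq: [[4, 201/280]; [201/280, 10861/78400]]·[m, b]ᵀ = [6, 8/7]ᵀ.
Δ = 4·(10861/78400) − (201/280)² = 3043/78400.
m = (6·(10861/78400) − (201/280)·(8/7))/(3043/78400) = 846/3043; b = (4·(8/7) − (201/280)·6)/(3043/78400) = 20720/3043.
At r = -2: q̂ = (846/3043)·(1) + (20720/3043)·(-1/2) = -9514/3043.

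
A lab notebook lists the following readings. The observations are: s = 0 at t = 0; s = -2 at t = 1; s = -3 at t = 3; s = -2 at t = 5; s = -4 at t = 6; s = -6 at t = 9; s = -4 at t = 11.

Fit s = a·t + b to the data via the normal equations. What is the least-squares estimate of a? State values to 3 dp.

The normal system XᵀX·[a, b]ᵀ = Xᵀs is [[273, 35]; [35, 7]]·[a, b]ᵀ = [-143, -21]ᵀ.
Determinant 273·7 − 35² = 686.
a = ((-143)·7 − 35·(-21))/686 = -19/49; b = (273·(-21) − 35·(-143))/686 = -52/49.

a = -0.388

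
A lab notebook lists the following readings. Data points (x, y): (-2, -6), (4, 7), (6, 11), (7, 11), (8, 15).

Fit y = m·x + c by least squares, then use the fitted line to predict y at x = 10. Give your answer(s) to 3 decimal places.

ŷ = 18.554

With design matrix M, MᵀM = [[169, 23]; [23, 5]] and Mᵀy = [303, 38]ᵀ.
Eliminating c: 5·(row 1) − 23·(row 2) gives 316·m = 5·303 − 23·38 = 641, so m = 641/316.
Then c = (38 − 23·(641/316))/5 = -547/316.
At x = 10: ŷ = (641/316)·(10) + (-547/316)·(1) = 5863/316.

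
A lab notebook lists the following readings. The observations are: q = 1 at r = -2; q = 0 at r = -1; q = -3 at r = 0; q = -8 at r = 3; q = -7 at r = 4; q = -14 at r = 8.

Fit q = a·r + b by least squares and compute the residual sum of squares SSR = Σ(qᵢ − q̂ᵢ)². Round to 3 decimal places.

Entries of MᵀM: Σr·r = 94, Σr = 12, Σ1 = 6.
For Mᵀq: Σr·q = -166, Σq = -31.
Δ = 94·6 − 12² = 420.
a = ((-166)·6 − 12·(-31))/420 = -52/35; b = (94·(-31) − 12·(-166))/420 = -461/210.
Residuals: 47/210, 149/210, -169/210, -283/210, 239/210, 17/210; SSR = 907/210.

SSR = 4.319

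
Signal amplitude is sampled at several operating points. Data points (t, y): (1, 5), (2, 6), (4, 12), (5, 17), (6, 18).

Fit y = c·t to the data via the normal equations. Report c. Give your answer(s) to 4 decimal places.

Forming MᵀM = [[82]] and Mᵀy = [258]ᵀ gives MᵀM·[c]ᵀ = Mᵀy.
c = 258/82 = 3.14634.

c = 3.1463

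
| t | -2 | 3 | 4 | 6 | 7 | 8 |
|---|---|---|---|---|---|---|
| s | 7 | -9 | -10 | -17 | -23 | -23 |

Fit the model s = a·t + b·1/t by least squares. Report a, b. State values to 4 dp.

a = -2.9431, b = -0.6883

Normal-equation sums: Σt·t = 178, Σt·1/t = 6, Σ1/t·1/t = 13757/28224.
And Σt·s = -528, Σ1/t·s = -3023/168.
Δ = 178·(13757/28224) − 6² = 716341/14112.
a = ((-528)·(13757/28224) − 6·(-3023/168))/(716341/14112) = -2108256/716341; b = (178·(-3023/168) − 6·(-528))/(716341/14112) = -493080/716341.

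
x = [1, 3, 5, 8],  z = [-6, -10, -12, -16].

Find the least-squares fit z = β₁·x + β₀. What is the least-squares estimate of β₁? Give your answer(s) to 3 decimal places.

β₁ = -1.383

Forming AᵀA = [[99, 17]; [17, 4]] and Aᵀz = [-224, -44]ᵀ gives AᵀA·[β₁, β₀]ᵀ = Aᵀz.
det = 99·4 − 17² = 107.
β₁ = ((-224)·4 − 17·(-44))/107 = -148/107; β₀ = (99·(-44) − 17·(-224))/107 = -548/107.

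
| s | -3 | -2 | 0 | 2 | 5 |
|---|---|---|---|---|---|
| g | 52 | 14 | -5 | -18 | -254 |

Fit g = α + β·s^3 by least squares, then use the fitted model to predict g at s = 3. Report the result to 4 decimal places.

ĝ = -57.0772

Compute the Gram sums: Σ1 = 5, Σs^3 = 98, Σs^3·s^3 = 16482.
And Σg = -211, Σs^3·g = -33410.
So MᵀM·[α, β]ᵀ = Mᵀg: [[5, 98]; [98, 16482]]·[α, β]ᵀ = [-211, -33410]ᵀ.
Eliminating β: 16482·(row 1) − 98·(row 2) gives 72806·α = 16482·(-211) − 98·(-33410) = -203522, so α = -101761/36403.
Then β = ((-33410) − 98·(-101761/36403))/16482 = -73186/36403.
At s = 3: ĝ = (-101761/36403)·(1) + (-73186/36403)·(27) = -2077783/36403.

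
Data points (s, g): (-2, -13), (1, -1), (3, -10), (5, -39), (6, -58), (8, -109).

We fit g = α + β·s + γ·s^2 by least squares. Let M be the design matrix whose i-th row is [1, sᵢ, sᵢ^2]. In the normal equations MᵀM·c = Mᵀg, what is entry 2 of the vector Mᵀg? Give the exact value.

Entry 2 ↔ basis s, so (Mᵀg)_{2} = Σᵢ (s)·gᵢ = (-2)·(-13) + (1)·(-1) + (3)·(-10) + (5)·(-39) + (6)·(-58) + (8)·(-109) = -1420.

-1420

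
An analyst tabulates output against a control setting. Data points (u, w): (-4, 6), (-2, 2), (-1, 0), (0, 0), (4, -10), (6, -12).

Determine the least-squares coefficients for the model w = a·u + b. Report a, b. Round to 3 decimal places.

a = -1.860, b = -1.403

XᵀX·[a, b]ᵀ = Xᵀw reads: 73·a + 3·b = -140;  3·a + 6·b = -14.
(Σu·u = 73, Σu = 3, Σ1 = 6, Σu·w = -140, Σw = -14.)
Eliminating b: 6·(row 1) − 3·(row 2) gives 429·a = 6·(-140) − 3·(-14) = -798, so a = -266/143.
Then b = ((-14) − 3·(-266/143))/6 = -602/429.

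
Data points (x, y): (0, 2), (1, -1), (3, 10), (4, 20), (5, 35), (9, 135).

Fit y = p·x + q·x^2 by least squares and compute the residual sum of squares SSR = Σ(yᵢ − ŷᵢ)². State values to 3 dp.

Sums needed: Σx·x = 132, Σx·x^2 = 946, Σx^2·x^2 = 7524.
Moment sums: Σx·y = 1499, Σx^2·y = 12219.
So AᵀA·[p, q]ᵀ = Aᵀy: [[132, 946]; [946, 7524]]·[p, q]ᵀ = [1499, 12219]ᵀ.
Eliminating q: 7524·(row 1) − 946·(row 2) gives 98252·p = 7524·1499 − 946·12219 = -280698, so p = -12759/4466.
Then q = (12219 − 946·(-12759/4466))/7524 = 8857/4466.
Residuals: 2, -282/2233, 1612/2233, -678/2233, -60/203, 162/2233; SSR = 10544/2233.

SSR = 4.722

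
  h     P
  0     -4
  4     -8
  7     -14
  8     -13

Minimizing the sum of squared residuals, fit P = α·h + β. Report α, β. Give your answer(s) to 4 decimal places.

α = -1.2581, β = -3.7742

Compute the Gram sums: Σh·h = 129, Σh = 19, Σ1 = 4.
Right-hand side: Σh·P = -234, ΣP = -39.
det = 129·4 − 19² = 155.
α = ((-234)·4 − 19·(-39))/155 = -39/31; β = (129·(-39) − 19·(-234))/155 = -117/31.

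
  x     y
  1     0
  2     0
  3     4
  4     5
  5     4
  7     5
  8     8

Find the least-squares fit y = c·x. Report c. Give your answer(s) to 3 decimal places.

c = 0.899

Sums needed: Σx·x = 168.
For Mᵀy: Σx·y = 151.
MᵀM·[c]ᵀ = Mᵀy becomes [[168]]·[c]ᵀ = [151]ᵀ.
c = 151/168 = 0.89881.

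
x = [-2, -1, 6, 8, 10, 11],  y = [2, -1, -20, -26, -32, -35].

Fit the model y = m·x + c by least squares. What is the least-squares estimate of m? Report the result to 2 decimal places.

Normal-equation sums: Σx·x = 326, Σx = 32, Σ1 = 6.
And Σx·y = -1036, Σy = -112.
MᵀM·[m, c]ᵀ = Mᵀy becomes [[326, 32]; [32, 6]]·[m, c]ᵀ = [-1036, -112]ᵀ.
Δ = 326·6 − 32² = 932.
m = ((-1036)·6 − 32·(-112))/932 = -658/233; c = (326·(-112) − 32·(-1036))/932 = -840/233.

m = -2.82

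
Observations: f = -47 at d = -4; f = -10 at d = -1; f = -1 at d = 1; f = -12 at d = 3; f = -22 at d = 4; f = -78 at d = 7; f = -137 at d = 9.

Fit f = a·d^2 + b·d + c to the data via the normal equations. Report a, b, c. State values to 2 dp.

a = -2.00, b = 3.16, c = -3.09

Entries of XᵀX: Σd^2·d^2 = 9557, Σd^2·d = 1099, Σd^2 = 173, Σd·d = 173, Σd = 19, Σ1 = 7.
And Σd^2·f = -16142, Σd·f = -1706, Σf = -307.
XᵀX·[a, b, c]ᵀ = Xᵀf becomes [[9557, 1099, 173]; [1099, 173, 19]; [173, 19, 7]]·[a, b, c]ᵀ = [-16142, -1706, -307]ᵀ.
Inverting the 3×3 Gram matrix, [a, b, c]ᵀ = [-428291/214494, 339239/107247, -221257/71498]ᵀ.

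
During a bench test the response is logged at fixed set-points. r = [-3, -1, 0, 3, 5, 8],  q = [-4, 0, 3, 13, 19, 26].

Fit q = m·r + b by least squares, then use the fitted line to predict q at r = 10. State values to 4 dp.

Compute the Gram sums: Σr·r = 108, Σr = 12, Σ1 = 6.
Moment sums: Σr·q = 354, Σq = 57.
Determinant 108·6 − 12² = 504.
m = (354·6 − 12·57)/504 = 20/7; b = (108·57 − 12·354)/504 = 53/14.
At r = 10: q̂ = (20/7)·(10) + (53/14)·(1) = 453/14.

q̂ = 32.3571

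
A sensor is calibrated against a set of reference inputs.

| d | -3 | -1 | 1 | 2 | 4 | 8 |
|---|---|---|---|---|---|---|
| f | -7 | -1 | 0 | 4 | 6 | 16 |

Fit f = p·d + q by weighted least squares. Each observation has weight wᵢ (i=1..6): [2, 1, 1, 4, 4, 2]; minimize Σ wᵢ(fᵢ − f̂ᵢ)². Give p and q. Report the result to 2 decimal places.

Sums needed: Σwᵢ·d·d = 228, Σwᵢ·d = 34, Σwᵢ·1 = 14.
And Σwᵢ·d·f = 427, Σwᵢ·f = 57.
Δ = 228·14 − 34² = 2036.
p = (427·14 − 34·57)/2036 = 1010/509; q = (228·57 − 34·427)/2036 = -761/1018.

p = 1.98, q = -0.75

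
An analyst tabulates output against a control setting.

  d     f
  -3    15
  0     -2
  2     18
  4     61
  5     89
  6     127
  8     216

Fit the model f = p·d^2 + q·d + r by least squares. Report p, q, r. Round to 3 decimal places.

p = 2.957, q = 3.524, r = -1.267

Entries of AᵀA: Σd^2·d^2 = 6370, Σd^2·d = 898, Σd^2 = 154, Σd·d = 154, Σd = 22, Σ1 = 7.
Right-hand side: Σd^2·f = 21804, Σd·f = 3170, Σf = 524.
AᵀA·[p, q, r]ᵀ = Aᵀf becomes [[6370, 898, 154]; [898, 154, 22]; [154, 22, 7]]·[p, q, r]ᵀ = [21804, 3170, 524]ᵀ.
Row-reducing yields p = 15647/5292, q = 7993/2268, r = -5029/3969.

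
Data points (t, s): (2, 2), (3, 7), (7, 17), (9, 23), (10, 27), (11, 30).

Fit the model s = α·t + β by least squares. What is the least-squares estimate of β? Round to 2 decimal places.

β = -3.23

Forming XᵀX = [[364, 42]; [42, 6]] and Xᵀs = [951, 106]ᵀ gives XᵀX·[α, β]ᵀ = Xᵀs.
det = 364·6 − 42² = 420.
α = (951·6 − 42·106)/420 = 209/70; β = (364·106 − 42·951)/420 = -97/30.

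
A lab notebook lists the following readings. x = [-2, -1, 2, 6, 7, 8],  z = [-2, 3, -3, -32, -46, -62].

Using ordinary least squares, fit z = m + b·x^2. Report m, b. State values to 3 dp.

AᵀA·[m, b]ᵀ = Aᵀz reads: 6·m + 158·b = -142;  158·m + 7826·b = -7391.
(Σ1 = 6, Σx^2 = 158, Σx^2·x^2 = 7826, Σz = -142, Σx^2·z = -7391.)
det = 6·7826 − 158² = 21992.
m = ((-142)·7826 − 158·(-7391))/21992 = 28243/10996; b = (6·(-7391) − 158·(-142))/21992 = -10955/10996.

m = 2.568, b = -0.996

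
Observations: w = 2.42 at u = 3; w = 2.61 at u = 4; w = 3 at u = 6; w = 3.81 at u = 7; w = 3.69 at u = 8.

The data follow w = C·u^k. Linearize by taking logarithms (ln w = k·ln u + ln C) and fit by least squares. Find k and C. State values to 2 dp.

Taking logs, ln w = k·ln u + ln C, so regress ln w on ln u.
XᵀX = [[14.4498, 8.3020]; [8.3020, 5]], rhs = [9.5872, 5.5850]ᵀ  (here Σln u = 8.3020, Σ(ln u)² = 14.4498, Σln w = 5.5850, Σln u·ln w = 9.5872).
Δ = 14.4498·5 − (8.3020)² = 3.3255; k = (9.5872·5 − 8.3020·5.5850)/3.3255 = 0.47189, ln C = (14.4498·5.5850 − 8.3020·9.5872)/3.3255 = 0.33347, so C = exp(0.33347) = 1.39580.

k = 0.47, C = 1.40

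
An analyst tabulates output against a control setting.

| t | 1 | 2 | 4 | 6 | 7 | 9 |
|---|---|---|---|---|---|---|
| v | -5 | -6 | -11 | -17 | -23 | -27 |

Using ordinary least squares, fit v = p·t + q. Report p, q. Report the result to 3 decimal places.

p = -2.922, q = -0.712

XᵀX·[p, q]ᵀ = Xᵀv reads: 187·p + 29·q = -567;  29·p + 6·q = -89.
(Σt·t = 187, Σt = 29, Σ1 = 6, Σt·v = -567, Σv = -89.)
det = 187·6 − 29² = 281.
p = ((-567)·6 − 29·(-89))/281 = -821/281; q = (187·(-89) − 29·(-567))/281 = -200/281.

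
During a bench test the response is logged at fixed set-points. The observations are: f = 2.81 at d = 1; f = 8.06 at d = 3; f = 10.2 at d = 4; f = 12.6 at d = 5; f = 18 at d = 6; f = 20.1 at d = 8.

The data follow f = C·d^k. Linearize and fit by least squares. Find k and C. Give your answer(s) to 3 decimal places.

k = 0.970, C = 2.782

Linearized form: ln f = k·ln d + ln C. From the 6 transformed points,
Σln d = 7.9655, Σ(ln d)² = 13.2535, Σln f = 13.8673, Σln d·ln f = 21.0087.
Equations: 13.2535·k + 7.9655·ln C = 21.0087;  7.9655·k + 6·ln C = 13.8673.
Δ = 13.2535·6 − (7.9655)² = 16.0713; k = (21.0087·6 − 7.9655·13.8673)/16.0713 = 0.97017, ln C = (13.2535·13.8673 − 7.9655·21.0087)/16.0713 = 1.02322, so C = exp(1.02322) = 2.78213.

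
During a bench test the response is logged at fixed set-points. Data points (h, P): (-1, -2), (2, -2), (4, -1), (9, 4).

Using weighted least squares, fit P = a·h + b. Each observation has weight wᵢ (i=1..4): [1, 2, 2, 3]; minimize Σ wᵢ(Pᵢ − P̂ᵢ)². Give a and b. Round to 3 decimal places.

a = 0.725, b = -2.942

Compute the Gram sums: Σwᵢ·h·h = 284, Σwᵢ·h = 38, Σwᵢ·1 = 8.
And Σwᵢ·h·P = 94, Σwᵢ·P = 4.
XᵀWX·[a, b]ᵀ = XᵀWP becomes [[284, 38]; [38, 8]]·[a, b]ᵀ = [94, 4]ᵀ.
Eliminating b: 8·(row 1) − 38·(row 2) gives 828·a = 8·94 − 38·4 = 600, so a = 50/69.
Then b = (4 − 38·(50/69))/8 = -203/69.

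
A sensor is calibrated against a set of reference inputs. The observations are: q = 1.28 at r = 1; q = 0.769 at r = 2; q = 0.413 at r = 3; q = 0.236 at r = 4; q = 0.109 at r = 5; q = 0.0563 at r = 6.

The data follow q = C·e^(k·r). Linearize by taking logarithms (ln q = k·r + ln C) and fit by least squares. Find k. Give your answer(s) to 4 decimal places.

k = -0.6297

With ln qᵢ as the transformed response and rᵢ as the regressor:
Sums: Σr = 21.0000, Σ(r)² = 91.0000, Σln q = -7.4375, Σr·ln q = -37.0515.
Normal system: [[91.0000, 21.0000]; [21.0000, 6]]·[k, ln C]ᵀ = [-37.0515, -7.4375]ᵀ.
Δ = 91.0000·6 − (21.0000)² = 105.0000; k = (-37.0515·6 − 21.0000·-7.4375)/105.0000 = -0.62973, ln C = (91.0000·-7.4375 − 21.0000·-37.0515)/105.0000 = 0.96446.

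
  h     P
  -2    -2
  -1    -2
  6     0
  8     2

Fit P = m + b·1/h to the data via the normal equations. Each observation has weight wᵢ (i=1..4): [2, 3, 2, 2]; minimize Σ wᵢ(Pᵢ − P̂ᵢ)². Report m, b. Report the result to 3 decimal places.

With design matrix M, MᵀWM = [[9, -41/12]; [-41/12, 1033/288]] and MᵀWP = [-6, 17/2]ᵀ.
Δ = 9·(1033/288) − (-41/12)² = 5935/288.
m = ((-6)·(1033/288) − (-41/12)·(17/2))/(5935/288) = 2166/5935; b = (9·(17/2) − (-41/12)·(-6))/(5935/288) = 16128/5935.

m = 0.365, b = 2.717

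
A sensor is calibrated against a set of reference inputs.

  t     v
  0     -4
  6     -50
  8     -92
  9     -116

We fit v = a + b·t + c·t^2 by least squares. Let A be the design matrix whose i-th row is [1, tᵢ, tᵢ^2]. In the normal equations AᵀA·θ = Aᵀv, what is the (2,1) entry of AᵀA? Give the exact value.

23

Row 2 ↔ basis t, column 1 ↔ basis 1, so (AᵀA)_{2,1} = Σᵢ t = (0)·(1) + (6)·(1) + (8)·(1) + (9)·(1) = 23.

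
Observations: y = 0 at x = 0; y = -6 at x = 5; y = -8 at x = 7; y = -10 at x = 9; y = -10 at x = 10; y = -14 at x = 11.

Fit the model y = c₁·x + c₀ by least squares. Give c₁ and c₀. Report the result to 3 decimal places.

c₁ = -1.146, c₀ = 0.024

Setting ∂/∂c₁ … = 0 gives: 376·c₁ + 42·c₀ = -430;  42·c₁ + 6·c₀ = -48.
(Σx·x = 376, Σx = 42, Σ1 = 6, Σx·y = -430, Σy = -48.)
Determinant 376·6 − 42² = 492.
c₁ = ((-430)·6 − 42·(-48))/492 = -47/41; c₀ = (376·(-48) − 42·(-430))/492 = 1/41.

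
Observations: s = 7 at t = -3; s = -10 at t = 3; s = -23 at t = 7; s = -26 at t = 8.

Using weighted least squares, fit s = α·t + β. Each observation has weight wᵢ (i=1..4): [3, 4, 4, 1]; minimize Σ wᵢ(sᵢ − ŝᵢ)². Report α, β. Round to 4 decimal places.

α = -3.0051, β = -1.6501

Compute the Gram sums: Σwᵢ·t·t = 323, Σwᵢ·t = 39, Σwᵢ·1 = 12.
And Σwᵢ·t·s = -1035, Σwᵢ·s = -137.
Determinant 323·12 − 39² = 2355.
α = ((-1035)·12 − 39·(-137))/2355 = -2359/785; β = (323·(-137) − 39·(-1035))/2355 = -3886/2355.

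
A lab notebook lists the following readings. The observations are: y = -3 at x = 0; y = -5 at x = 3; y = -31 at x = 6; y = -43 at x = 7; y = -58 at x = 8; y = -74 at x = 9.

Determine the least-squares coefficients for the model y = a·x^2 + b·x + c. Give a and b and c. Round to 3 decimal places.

Sums needed: Σx^2·x^2 = 14435, Σx^2·x = 1827, Σx^2 = 239, Σx·x = 239, Σx = 33, Σ1 = 6.
Right-hand side: Σx^2·y = -12974, Σx·y = -1632, Σy = -214.
Solving the 3×3 system (Gaussian elimination) gives a = -13601/11968, b = 26523/11968, c = -15481/5984.

a = -1.136, b = 2.216, c = -2.587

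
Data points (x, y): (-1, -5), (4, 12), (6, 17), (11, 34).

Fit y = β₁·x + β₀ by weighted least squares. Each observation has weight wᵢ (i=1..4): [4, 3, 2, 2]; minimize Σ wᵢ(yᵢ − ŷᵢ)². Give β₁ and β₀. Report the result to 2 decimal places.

Entries of AᵀWA: Σwᵢ·x·x = 366, Σwᵢ·x = 42, Σwᵢ·1 = 11.
Moment sums: Σwᵢ·x·y = 1116, Σwᵢ·y = 118.
Determinant 366·11 − 42² = 2262.
β₁ = (1116·11 − 42·118)/2262 = 1220/377; β₀ = (366·118 − 42·1116)/2262 = -614/377.

β₁ = 3.24, β₀ = -1.63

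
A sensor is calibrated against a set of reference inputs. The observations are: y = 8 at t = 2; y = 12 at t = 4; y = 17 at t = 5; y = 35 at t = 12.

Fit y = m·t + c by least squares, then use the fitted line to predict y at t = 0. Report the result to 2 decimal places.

The normal system MᵀM·[m, c]ᵀ = Mᵀy is [[189, 23]; [23, 4]]·[m, c]ᵀ = [569, 72]ᵀ.
Δ = 189·4 − 23² = 227.
m = (569·4 − 23·72)/227 = 620/227; c = (189·72 − 23·569)/227 = 521/227.
At t = 0: ŷ = (620/227)·(0) + (521/227)·(1) = 521/227.

ŷ = 2.30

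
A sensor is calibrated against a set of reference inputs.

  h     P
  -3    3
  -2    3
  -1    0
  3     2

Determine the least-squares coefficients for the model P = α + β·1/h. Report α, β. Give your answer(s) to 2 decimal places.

α = 2.48, β = 1.28

Setting ∂/∂α … = 0 gives: 4·α + (-3/2)·β = 8;  (-3/2)·α + (53/36)·β = -11/6.
(Σ1 = 4, Σ1/h = -3/2, Σ1/h·1/h = 53/36, ΣP = 8, Σ1/h·P = -11/6.)
det = 4·(53/36) − (-3/2)² = 131/36.
α = (8·(53/36) − (-3/2)·(-11/6))/(131/36) = 325/131; β = (4·(-11/6) − (-3/2)·8)/(131/36) = 168/131.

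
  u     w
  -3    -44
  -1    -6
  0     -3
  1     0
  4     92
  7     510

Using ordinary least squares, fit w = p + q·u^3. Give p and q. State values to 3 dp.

Setting ∂/∂p … = 0 gives: 6·p + 380·q = 549;  380·p + 122476·q = 182012.
Eliminating q: 122476·(row 1) − 380·(row 2) gives 590456·p = 122476·549 − 380·182012 = -1925236, so p = -481309/147614.
Then q = (182012 − 380·(-481309/147614))/122476 = 220863/147614.

p = -3.261, q = 1.496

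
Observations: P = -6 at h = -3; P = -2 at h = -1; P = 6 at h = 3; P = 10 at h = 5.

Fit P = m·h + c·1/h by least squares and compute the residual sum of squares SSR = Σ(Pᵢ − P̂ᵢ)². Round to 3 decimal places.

SSR = 0.000

The normal system AᵀA·[m, c]ᵀ = AᵀP is [[44, 4]; [4, 284/225]]·[m, c]ᵀ = [88, 8]ᵀ.
Eliminating c: (284/225)·(row 1) − 4·(row 2) gives (8896/225)·m = (284/225)·88 − 4·8 = 17792/225, so m = 2.
Then c = (8 − 4·2)/(284/225) = 0.
Residuals: 0, 0, 0, 0; SSR = 0.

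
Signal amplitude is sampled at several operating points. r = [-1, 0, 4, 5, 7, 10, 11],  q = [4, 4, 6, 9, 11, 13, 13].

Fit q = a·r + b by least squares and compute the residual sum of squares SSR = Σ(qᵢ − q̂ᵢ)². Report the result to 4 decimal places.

SSR = 4.4245

With design matrix X, XᵀX = [[312, 36]; [36, 7]] and Xᵀq = [415, 60]ᵀ.
det = 312·7 − 36² = 888.
a = (415·7 − 36·60)/888 = 745/888; b = (312·60 − 36·415)/888 = 315/74.
Residuals: 517/888, -19/74, -179/111, 487/888, 773/888, 157/444, -431/888; SSR = 3929/888.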